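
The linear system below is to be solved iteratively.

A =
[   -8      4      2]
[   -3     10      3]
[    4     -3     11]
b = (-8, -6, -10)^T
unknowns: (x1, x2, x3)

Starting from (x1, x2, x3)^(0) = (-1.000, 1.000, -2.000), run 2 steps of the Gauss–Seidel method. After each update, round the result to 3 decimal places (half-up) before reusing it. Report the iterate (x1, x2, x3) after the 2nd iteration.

Iteration 1:
  x1 = (-8 - (4)·1.000 - (2)·-2.000) / (-8) = 1.000
  x2 = (-6 - (-3)·1.000 - (3)·-2.000) / (10) = 0.300
  x3 = (-10 - (4)·1.000 - (-3)·0.300) / (11) = -1.191
Iteration 2:
  x1 = (-8 - (4)·0.300 - (2)·-1.191) / (-8) = 0.852
  x2 = (-6 - (-3)·0.852 - (3)·-1.191) / (10) = 0.013
  x3 = (-10 - (4)·0.852 - (-3)·0.013) / (11) = -1.215

(0.852, 0.013, -1.215)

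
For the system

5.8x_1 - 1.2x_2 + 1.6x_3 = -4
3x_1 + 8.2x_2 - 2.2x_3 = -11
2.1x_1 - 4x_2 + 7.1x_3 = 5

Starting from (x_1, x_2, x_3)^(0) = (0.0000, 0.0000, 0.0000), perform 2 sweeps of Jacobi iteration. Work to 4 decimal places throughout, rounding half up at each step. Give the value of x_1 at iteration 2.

Iteration 1:
  x_1 = (-4 - (-1.2)·0.0000 - (1.6)·0.0000) / (5.8) = -0.6897
  x_2 = (-11 - (3)·0.0000 - (-2.2)·0.0000) / (8.2) = -1.3415
  x_3 = (5 - (2.1)·0.0000 - (-4)·0.0000) / (7.1) = 0.7042
Iteration 2:
  x_1 = (-4 - (-1.2)·-1.3415 - (1.6)·0.7042) / (5.8) = -1.1615
  x_2 = (-11 - (3)·-0.6897 - (-2.2)·0.7042) / (8.2) = -0.9002
  x_3 = (5 - (2.1)·-0.6897 - (-4)·-1.3415) / (7.1) = 0.1524

-1.1615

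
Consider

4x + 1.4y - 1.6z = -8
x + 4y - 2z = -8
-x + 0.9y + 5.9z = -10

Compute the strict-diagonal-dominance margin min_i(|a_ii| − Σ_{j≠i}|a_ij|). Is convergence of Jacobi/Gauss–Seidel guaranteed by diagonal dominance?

row 1: |4| − (1.4+1.6) = 1
row 2: |4| − (1+2) = 1
row 3: |5.9| − (1+0.9) = 4
minimum over rows = 1 → strictly diagonally dominant (convergence guaranteed)

1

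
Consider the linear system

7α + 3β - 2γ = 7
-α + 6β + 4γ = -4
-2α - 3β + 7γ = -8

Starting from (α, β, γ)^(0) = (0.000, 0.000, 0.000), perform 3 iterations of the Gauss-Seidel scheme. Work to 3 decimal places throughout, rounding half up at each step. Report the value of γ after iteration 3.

-0.955

Iteration 1:
  α = (7 - (3)·0.000 - (-2)·0.000) / (7) = 1.000
  β = (-4 - (-1)·1.000 - (4)·0.000) / (6) = -0.500
  γ = (-8 - (-2)·1.000 - (-3)·-0.500) / (7) = -1.071
Iteration 2:
  α = (7 - (3)·-0.500 - (-2)·-1.071) / (7) = 0.908
  β = (-4 - (-1)·0.908 - (4)·-1.071) / (6) = 0.199
  γ = (-8 - (-2)·0.908 - (-3)·0.199) / (7) = -0.798
Iteration 3:
  α = (7 - (3)·0.199 - (-2)·-0.798) / (7) = 0.687
  β = (-4 - (-1)·0.687 - (4)·-0.798) / (6) = -0.020
  γ = (-8 - (-2)·0.687 - (-3)·-0.020) / (7) = -0.955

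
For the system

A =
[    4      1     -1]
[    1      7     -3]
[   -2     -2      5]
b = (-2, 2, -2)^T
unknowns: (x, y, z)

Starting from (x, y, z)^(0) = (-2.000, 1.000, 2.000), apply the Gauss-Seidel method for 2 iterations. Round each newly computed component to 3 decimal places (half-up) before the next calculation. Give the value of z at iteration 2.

-0.566

Iteration 1:
  x = (-2 - (1)·1.000 - (-1)·2.000) / (4) = -0.250
  y = (2 - (1)·-0.250 - (-3)·2.000) / (7) = 1.179
  z = (-2 - (-2)·-0.250 - (-2)·1.179) / (5) = -0.028
Iteration 2:
  x = (-2 - (1)·1.179 - (-1)·-0.028) / (4) = -0.802
  y = (2 - (1)·-0.802 - (-3)·-0.028) / (7) = 0.388
  z = (-2 - (-2)·-0.802 - (-2)·0.388) / (5) = -0.566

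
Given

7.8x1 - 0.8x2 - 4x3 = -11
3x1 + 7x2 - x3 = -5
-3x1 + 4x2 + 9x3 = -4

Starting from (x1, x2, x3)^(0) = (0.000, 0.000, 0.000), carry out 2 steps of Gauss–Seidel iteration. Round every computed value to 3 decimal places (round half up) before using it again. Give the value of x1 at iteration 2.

-1.866

Iteration 1:
  x1 = (-11 - (-0.8)·0.000 - (-4)·0.000) / (7.8) = -1.410
  x2 = (-5 - (3)·-1.410 - (-1)·0.000) / (7) = -0.110
  x3 = (-4 - (-3)·-1.410 - (4)·-0.110) / (9) = -0.866
Iteration 2:
  x1 = (-11 - (-0.8)·-0.110 - (-4)·-0.866) / (7.8) = -1.866
  x2 = (-5 - (3)·-1.866 - (-1)·-0.866) / (7) = -0.038
  x3 = (-4 - (-3)·-1.866 - (4)·-0.038) / (9) = -1.050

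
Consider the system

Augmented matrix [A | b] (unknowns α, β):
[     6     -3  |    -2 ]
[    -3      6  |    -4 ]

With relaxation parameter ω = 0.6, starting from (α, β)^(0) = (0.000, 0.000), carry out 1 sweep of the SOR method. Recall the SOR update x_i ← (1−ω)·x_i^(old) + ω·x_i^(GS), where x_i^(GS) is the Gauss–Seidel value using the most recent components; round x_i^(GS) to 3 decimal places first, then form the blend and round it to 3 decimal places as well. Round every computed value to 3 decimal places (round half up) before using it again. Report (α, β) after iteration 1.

(-0.200, -0.460)

Iteration 1:
  α: GS value = (-2 - (-3)·0.000) / (6) = -0.333;  α ← (1−ω)·0.000 + ω·-0.333 = -0.200
  β: GS value = (-4 - (-3)·-0.200) / (6) = -0.767;  β ← (1−ω)·0.000 + ω·-0.767 = -0.460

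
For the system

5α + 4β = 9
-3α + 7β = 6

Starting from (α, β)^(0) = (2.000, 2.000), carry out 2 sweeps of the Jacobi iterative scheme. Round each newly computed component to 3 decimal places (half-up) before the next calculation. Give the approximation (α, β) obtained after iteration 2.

(0.429, 0.943)

Iteration 1:
  α = (9 - (4)·2.000) / (5) = 0.200
  β = (6 - (-3)·2.000) / (7) = 1.714
Iteration 2:
  α = (9 - (4)·1.714) / (5) = 0.429
  β = (6 - (-3)·0.200) / (7) = 0.943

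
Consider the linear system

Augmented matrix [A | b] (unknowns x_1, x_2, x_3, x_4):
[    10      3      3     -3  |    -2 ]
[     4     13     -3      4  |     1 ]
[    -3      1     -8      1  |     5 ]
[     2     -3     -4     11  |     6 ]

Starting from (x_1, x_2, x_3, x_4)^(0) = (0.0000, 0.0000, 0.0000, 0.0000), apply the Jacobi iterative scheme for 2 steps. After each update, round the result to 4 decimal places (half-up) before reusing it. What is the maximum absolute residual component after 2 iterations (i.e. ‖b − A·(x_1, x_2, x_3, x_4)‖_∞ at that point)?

1.4048

Iteration 1:
  x_1 = (-2 - (3)·0.0000 - (3)·0.0000 - (-3)·0.0000) / (10) = -0.2000
  x_2 = (1 - (4)·0.0000 - (-3)·0.0000 - (4)·0.0000) / (13) = 0.0769
  x_3 = (5 - (-3)·0.0000 - (1)·0.0000 - (1)·0.0000) / (-8) = -0.6250
  x_4 = (6 - (2)·0.0000 - (-3)·0.0000 - (-4)·0.0000) / (11) = 0.5455
Iteration 2:
  x_1 = (-2 - (3)·0.0769 - (3)·-0.6250 - (-3)·0.5455) / (10) = 0.1281
  x_2 = (1 - (4)·-0.2000 - (-3)·-0.6250 - (4)·0.5455) / (13) = -0.1736
  x_3 = (5 - (-3)·-0.2000 - (1)·0.0769 - (1)·0.5455) / (-8) = -0.4722
  x_4 = (6 - (2)·-0.2000 - (-3)·0.0769 - (-4)·-0.6250) / (11) = 0.3755
Residual b − A·x = (-0.2171, -0.1742, 1.4048, -0.7963); ∞-norm = 1.4048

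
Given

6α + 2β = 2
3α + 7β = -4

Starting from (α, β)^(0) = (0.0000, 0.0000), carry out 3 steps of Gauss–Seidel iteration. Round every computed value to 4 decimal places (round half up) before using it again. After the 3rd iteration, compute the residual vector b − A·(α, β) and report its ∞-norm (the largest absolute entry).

Iteration 1:
  α = (2 - (2)·0.0000) / (6) = 0.3333
  β = (-4 - (3)·0.3333) / (7) = -0.7143
Iteration 2:
  α = (2 - (2)·-0.7143) / (6) = 0.5714
  β = (-4 - (3)·0.5714) / (7) = -0.8163
Iteration 3:
  α = (2 - (2)·-0.8163) / (6) = 0.6054
  β = (-4 - (3)·0.6054) / (7) = -0.8309
Residual b − A·x = (0.0294, 0.0001); ∞-norm = 0.0294

0.0294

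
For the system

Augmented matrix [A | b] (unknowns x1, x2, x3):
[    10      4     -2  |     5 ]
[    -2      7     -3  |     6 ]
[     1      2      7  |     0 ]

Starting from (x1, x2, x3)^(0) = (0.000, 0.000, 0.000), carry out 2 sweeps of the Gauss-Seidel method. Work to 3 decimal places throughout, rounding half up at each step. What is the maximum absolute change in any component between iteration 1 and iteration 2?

Iteration 1:
  x1 = (5 - (4)·0.000 - (-2)·0.000) / (10) = 0.500
  x2 = (6 - (-2)·0.500 - (-3)·0.000) / (7) = 1.000
  x3 = (0 - (1)·0.500 - (2)·1.000) / (7) = -0.357
Iteration 2:
  x1 = (5 - (4)·1.000 - (-2)·-0.357) / (10) = 0.029
  x2 = (6 - (-2)·0.029 - (-3)·-0.357) / (7) = 0.712
  x3 = (0 - (1)·0.029 - (2)·0.712) / (7) = -0.208
Change: (-0.471, -0.288, 0.149) → max |·| = 0.471

0.471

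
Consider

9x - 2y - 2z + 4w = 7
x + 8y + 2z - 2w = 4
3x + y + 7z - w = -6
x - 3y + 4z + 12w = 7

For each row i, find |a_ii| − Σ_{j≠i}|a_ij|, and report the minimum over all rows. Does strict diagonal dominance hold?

row 1: |9| − (2+2+4) = 1
row 2: |8| − (1+2+2) = 3
row 3: |7| − (3+1+1) = 2
row 4: |12| − (1+3+4) = 4
minimum over rows = 1 → strictly diagonally dominant (convergence guaranteed)

1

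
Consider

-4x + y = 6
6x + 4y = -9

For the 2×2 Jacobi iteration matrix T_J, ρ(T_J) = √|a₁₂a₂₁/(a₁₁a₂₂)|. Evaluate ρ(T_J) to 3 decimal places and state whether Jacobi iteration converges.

0.612

a₁₂a₂₁/(a₁₁a₂₂) = (1)·(6) / ((-4)·(4)) = -0.375000
ρ = √|-0.375000| = √0.375000 = 0.612
ρ < 1, so Jacobi converges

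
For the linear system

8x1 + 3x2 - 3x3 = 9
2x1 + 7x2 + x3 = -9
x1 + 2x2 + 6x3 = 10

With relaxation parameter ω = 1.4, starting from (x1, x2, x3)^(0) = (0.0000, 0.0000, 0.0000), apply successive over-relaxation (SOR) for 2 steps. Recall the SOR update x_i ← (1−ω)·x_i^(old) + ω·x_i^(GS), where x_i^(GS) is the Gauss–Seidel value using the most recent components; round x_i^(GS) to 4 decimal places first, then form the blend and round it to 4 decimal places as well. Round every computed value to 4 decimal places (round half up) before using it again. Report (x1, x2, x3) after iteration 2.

(3.8482, -2.9872, 1.5894)

Iteration 1:
  x1: GS value = (9 - (3)·0.0000 - (-3)·0.0000) / (8) = 1.1250;  x1 ← (1−ω)·0.0000 + ω·1.1250 = 1.5750
  x2: GS value = (-9 - (2)·1.5750 - (1)·0.0000) / (7) = -1.7357;  x2 ← (1−ω)·0.0000 + ω·-1.7357 = -2.4300
  x3: GS value = (10 - (1)·1.5750 - (2)·-2.4300) / (6) = 2.2142;  x3 ← (1−ω)·0.0000 + ω·2.2142 = 3.0999
Iteration 2:
  x1: GS value = (9 - (3)·-2.4300 - (-3)·3.0999) / (8) = 3.1987;  x1 ← (1−ω)·1.5750 + ω·3.1987 = 3.8482
  x2: GS value = (-9 - (2)·3.8482 - (1)·3.0999) / (7) = -2.8280;  x2 ← (1−ω)·-2.4300 + ω·-2.8280 = -2.9872
  x3: GS value = (10 - (1)·3.8482 - (2)·-2.9872) / (6) = 2.0210;  x3 ← (1−ω)·3.0999 + ω·2.0210 = 1.5894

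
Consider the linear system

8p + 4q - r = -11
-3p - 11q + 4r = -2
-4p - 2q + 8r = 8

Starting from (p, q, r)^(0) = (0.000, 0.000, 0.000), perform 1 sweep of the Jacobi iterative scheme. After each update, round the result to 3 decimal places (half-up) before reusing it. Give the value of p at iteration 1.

Iteration 1:
  p = (-11 - (4)·0.000 - (-1)·0.000) / (8) = -1.375
  q = (-2 - (-3)·0.000 - (4)·0.000) / (-11) = 0.182
  r = (8 - (-4)·0.000 - (-2)·0.000) / (8) = 1.000

-1.375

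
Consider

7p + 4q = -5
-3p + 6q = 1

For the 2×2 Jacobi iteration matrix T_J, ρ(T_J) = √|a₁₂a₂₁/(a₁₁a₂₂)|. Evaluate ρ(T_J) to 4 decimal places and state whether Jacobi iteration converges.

0.5345

a₁₂a₂₁/(a₁₁a₂₂) = (4)·(-3) / ((7)·(6)) = -0.285714
ρ = √|-0.285714| = √0.285714 = 0.5345
ρ < 1, so Jacobi converges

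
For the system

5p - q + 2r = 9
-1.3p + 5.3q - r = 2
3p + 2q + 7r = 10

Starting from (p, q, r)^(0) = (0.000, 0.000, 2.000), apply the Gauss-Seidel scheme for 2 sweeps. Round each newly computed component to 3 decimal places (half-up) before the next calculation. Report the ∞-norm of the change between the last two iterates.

0.714

Iteration 1:
  p = (9 - (-1)·0.000 - (2)·2.000) / (5) = 1.000
  q = (2 - (-1.3)·1.000 - (-1)·2.000) / (5.3) = 1.000
  r = (10 - (3)·1.000 - (2)·1.000) / (7) = 0.714
Iteration 2:
  p = (9 - (-1)·1.000 - (2)·0.714) / (5) = 1.714
  q = (2 - (-1.3)·1.714 - (-1)·0.714) / (5.3) = 0.932
  r = (10 - (3)·1.714 - (2)·0.932) / (7) = 0.428
Change: (0.714, -0.068, -0.286) → max |·| = 0.714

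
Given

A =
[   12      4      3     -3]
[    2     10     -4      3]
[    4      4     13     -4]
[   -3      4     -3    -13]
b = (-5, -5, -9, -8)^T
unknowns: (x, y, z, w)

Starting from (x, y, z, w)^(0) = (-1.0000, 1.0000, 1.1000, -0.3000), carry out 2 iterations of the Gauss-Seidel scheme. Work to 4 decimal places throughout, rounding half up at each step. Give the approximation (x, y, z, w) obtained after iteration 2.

Iteration 1:
  x = (-5 - (4)·1.0000 - (3)·1.1000 - (-3)·-0.3000) / (12) = -1.1000
  y = (-5 - (2)·-1.1000 - (-4)·1.1000 - (3)·-0.3000) / (10) = 0.2500
  z = (-9 - (4)·-1.1000 - (4)·0.2500 - (-4)·-0.3000) / (13) = -0.5231
  w = (-8 - (-3)·-1.1000 - (4)·0.2500 - (-3)·-0.5231) / (-13) = 1.0669
Iteration 2:
  x = (-5 - (4)·0.2500 - (3)·-0.5231 - (-3)·1.0669) / (12) = -0.1025
  y = (-5 - (2)·-0.1025 - (-4)·-0.5231 - (3)·1.0669) / (10) = -1.0088
  z = (-9 - (4)·-0.1025 - (4)·-1.0088 - (-4)·1.0669) / (13) = -0.0221
  w = (-8 - (-3)·-0.1025 - (4)·-1.0088 - (-3)·-0.0221) / (-13) = 0.3337

(-0.1025, -1.0088, -0.0221, 0.3337)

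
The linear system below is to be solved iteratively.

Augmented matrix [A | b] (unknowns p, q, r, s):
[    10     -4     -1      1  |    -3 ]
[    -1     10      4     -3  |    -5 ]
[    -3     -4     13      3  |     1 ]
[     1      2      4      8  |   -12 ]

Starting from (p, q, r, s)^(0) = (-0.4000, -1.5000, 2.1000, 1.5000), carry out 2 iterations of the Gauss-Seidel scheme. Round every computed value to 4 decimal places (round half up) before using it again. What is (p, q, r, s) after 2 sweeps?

Iteration 1:
  p = (-3 - (-4)·-1.5000 - (-1)·2.1000 - (1)·1.5000) / (10) = -0.8400
  q = (-5 - (-1)·-0.8400 - (4)·2.1000 - (-3)·1.5000) / (10) = -0.9740
  r = (1 - (-3)·-0.8400 - (-4)·-0.9740 - (3)·1.5000) / (13) = -0.7628
  s = (-12 - (1)·-0.8400 - (2)·-0.9740 - (4)·-0.7628) / (8) = -0.7701
Iteration 2:
  p = (-3 - (-4)·-0.9740 - (-1)·-0.7628 - (1)·-0.7701) / (10) = -0.6889
  q = (-5 - (-1)·-0.6889 - (4)·-0.7628 - (-3)·-0.7701) / (10) = -0.4948
  r = (1 - (-3)·-0.6889 - (-4)·-0.4948 - (3)·-0.7701) / (13) = -0.0566
  s = (-12 - (1)·-0.6889 - (2)·-0.4948 - (4)·-0.0566) / (8) = -1.2619

(-0.6889, -0.4948, -0.0566, -1.2619)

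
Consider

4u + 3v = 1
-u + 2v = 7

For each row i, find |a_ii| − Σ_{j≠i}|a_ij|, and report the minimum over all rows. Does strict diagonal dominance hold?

1

row 1: |4| − (3) = 1
row 2: |2| − (1) = 1
minimum over rows = 1 → strictly diagonally dominant (convergence guaranteed)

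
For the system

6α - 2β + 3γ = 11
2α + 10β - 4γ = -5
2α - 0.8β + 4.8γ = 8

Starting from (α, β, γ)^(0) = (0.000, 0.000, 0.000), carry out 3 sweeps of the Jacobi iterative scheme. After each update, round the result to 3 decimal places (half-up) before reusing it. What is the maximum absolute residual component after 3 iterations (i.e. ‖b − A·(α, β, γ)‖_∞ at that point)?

Iteration 1:
  α = (11 - (-2)·0.000 - (3)·0.000) / (6) = 1.833
  β = (-5 - (2)·0.000 - (-4)·0.000) / (10) = -0.500
  γ = (8 - (2)·0.000 - (-0.8)·0.000) / (4.8) = 1.667
Iteration 2:
  α = (11 - (-2)·-0.500 - (3)·1.667) / (6) = 0.833
  β = (-5 - (2)·1.833 - (-4)·1.667) / (10) = -0.200
  γ = (8 - (2)·1.833 - (-0.8)·-0.500) / (4.8) = 0.820
Iteration 3:
  α = (11 - (-2)·-0.200 - (3)·0.820) / (6) = 1.357
  β = (-5 - (2)·0.833 - (-4)·0.820) / (10) = -0.339
  γ = (8 - (2)·0.833 - (-0.8)·-0.200) / (4.8) = 1.286
Residual b − A·x = (-1.678, 0.820, -1.158); ∞-norm = 1.678

1.678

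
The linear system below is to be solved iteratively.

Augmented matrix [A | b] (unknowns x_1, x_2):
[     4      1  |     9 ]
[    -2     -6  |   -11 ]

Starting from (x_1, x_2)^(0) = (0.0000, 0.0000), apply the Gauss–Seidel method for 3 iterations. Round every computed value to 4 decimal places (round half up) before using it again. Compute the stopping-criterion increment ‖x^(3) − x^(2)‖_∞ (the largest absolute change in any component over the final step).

Iteration 1:
  x_1 = (9 - (1)·0.0000) / (4) = 2.2500
  x_2 = (-11 - (-2)·2.2500) / (-6) = 1.0833
Iteration 2:
  x_1 = (9 - (1)·1.0833) / (4) = 1.9792
  x_2 = (-11 - (-2)·1.9792) / (-6) = 1.1736
Iteration 3:
  x_1 = (9 - (1)·1.1736) / (4) = 1.9566
  x_2 = (-11 - (-2)·1.9566) / (-6) = 1.1811
Change: (-0.0226, 0.0075) → max |·| = 0.0226

0.0226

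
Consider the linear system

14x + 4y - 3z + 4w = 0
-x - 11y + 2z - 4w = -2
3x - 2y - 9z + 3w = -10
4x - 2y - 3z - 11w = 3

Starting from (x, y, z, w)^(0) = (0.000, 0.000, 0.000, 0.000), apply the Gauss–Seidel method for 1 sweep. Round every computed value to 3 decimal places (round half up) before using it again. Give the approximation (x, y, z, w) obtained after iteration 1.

Iteration 1:
  x = (0 - (4)·0.000 - (-3)·0.000 - (4)·0.000) / (14) = 0.000
  y = (-2 - (-1)·0.000 - (2)·0.000 - (-4)·0.000) / (-11) = 0.182
  z = (-10 - (3)·0.000 - (-2)·0.182 - (3)·0.000) / (-9) = 1.071
  w = (3 - (4)·0.000 - (-2)·0.182 - (-3)·1.071) / (-11) = -0.598

(0.000, 0.182, 1.071, -0.598)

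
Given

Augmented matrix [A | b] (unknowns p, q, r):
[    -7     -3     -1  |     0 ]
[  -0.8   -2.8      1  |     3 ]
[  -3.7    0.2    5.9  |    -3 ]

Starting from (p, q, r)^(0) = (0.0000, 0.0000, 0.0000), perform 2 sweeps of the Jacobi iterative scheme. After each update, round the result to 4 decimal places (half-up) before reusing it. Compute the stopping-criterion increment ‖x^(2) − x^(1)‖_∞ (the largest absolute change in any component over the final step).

Iteration 1:
  p = (0 - (-3)·0.0000 - (-1)·0.0000) / (-7) = 0.0000
  q = (3 - (-0.8)·0.0000 - (1)·0.0000) / (-2.8) = -1.0714
  r = (-3 - (-3.7)·0.0000 - (0.2)·0.0000) / (5.9) = -0.5085
Iteration 2:
  p = (0 - (-3)·-1.0714 - (-1)·-0.5085) / (-7) = 0.5318
  q = (3 - (-0.8)·0.0000 - (1)·-0.5085) / (-2.8) = -1.2530
  r = (-3 - (-3.7)·0.0000 - (0.2)·-1.0714) / (5.9) = -0.4722
Change: (0.5318, -0.1816, 0.0363) → max |·| = 0.5318

0.5318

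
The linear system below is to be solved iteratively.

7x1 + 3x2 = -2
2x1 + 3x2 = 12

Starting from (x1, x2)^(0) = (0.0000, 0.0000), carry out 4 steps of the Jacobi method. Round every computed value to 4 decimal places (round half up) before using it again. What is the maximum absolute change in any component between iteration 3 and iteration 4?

0.4898

Iteration 1:
  x1 = (-2 - (3)·0.0000) / (7) = -0.2857
  x2 = (12 - (2)·0.0000) / (3) = 4.0000
Iteration 2:
  x1 = (-2 - (3)·4.0000) / (7) = -2.0000
  x2 = (12 - (2)·-0.2857) / (3) = 4.1905
Iteration 3:
  x1 = (-2 - (3)·4.1905) / (7) = -2.0816
  x2 = (12 - (2)·-2.0000) / (3) = 5.3333
Iteration 4:
  x1 = (-2 - (3)·5.3333) / (7) = -2.5714
  x2 = (12 - (2)·-2.0816) / (3) = 5.3877
Change: (-0.4898, 0.0544) → max |·| = 0.4898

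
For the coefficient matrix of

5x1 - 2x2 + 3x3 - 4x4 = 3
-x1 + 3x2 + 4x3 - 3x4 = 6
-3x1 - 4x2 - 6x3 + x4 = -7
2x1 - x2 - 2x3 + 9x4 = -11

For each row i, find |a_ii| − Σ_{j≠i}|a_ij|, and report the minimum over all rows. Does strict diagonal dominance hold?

row 1: |5| − (2+3+4) = -4
row 2: |3| − (1+4+3) = -5
row 3: |-6| − (3+4+1) = -2
row 4: |9| − (2+1+2) = 4
minimum over rows = -5 → not strictly diagonally dominant

-5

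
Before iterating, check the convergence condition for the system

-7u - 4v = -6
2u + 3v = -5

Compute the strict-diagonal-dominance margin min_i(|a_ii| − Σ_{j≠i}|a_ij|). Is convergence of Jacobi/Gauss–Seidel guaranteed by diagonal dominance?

1

row 1: |-7| − (4) = 3
row 2: |3| − (2) = 1
minimum over rows = 1 → strictly diagonally dominant (convergence guaranteed)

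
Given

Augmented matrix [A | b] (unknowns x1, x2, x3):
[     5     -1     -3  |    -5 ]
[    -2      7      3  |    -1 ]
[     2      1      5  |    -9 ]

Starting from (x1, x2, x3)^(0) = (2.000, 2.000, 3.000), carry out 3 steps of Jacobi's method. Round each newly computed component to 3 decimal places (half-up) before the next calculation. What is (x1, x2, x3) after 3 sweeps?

Iteration 1:
  x1 = (-5 - (-1)·2.000 - (-3)·3.000) / (5) = 1.200
  x2 = (-1 - (-2)·2.000 - (3)·3.000) / (7) = -0.857
  x3 = (-9 - (2)·2.000 - (1)·2.000) / (5) = -3.000
Iteration 2:
  x1 = (-5 - (-1)·-0.857 - (-3)·-3.000) / (5) = -2.971
  x2 = (-1 - (-2)·1.200 - (3)·-3.000) / (7) = 1.486
  x3 = (-9 - (2)·1.200 - (1)·-0.857) / (5) = -2.109
Iteration 3:
  x1 = (-5 - (-1)·1.486 - (-3)·-2.109) / (5) = -1.968
  x2 = (-1 - (-2)·-2.971 - (3)·-2.109) / (7) = -0.088
  x3 = (-9 - (2)·-2.971 - (1)·1.486) / (5) = -0.909

(-1.968, -0.088, -0.909)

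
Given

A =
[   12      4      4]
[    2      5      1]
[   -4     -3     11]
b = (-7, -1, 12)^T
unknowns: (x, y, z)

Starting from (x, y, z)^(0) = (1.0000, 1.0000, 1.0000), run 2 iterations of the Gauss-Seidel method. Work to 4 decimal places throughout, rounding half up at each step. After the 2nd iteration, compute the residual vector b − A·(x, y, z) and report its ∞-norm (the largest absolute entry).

Iteration 1:
  x = (-7 - (4)·1.0000 - (4)·1.0000) / (12) = -1.2500
  y = (-1 - (2)·-1.2500 - (1)·1.0000) / (5) = 0.1000
  z = (12 - (-4)·-1.2500 - (-3)·0.1000) / (11) = 0.6636
Iteration 2:
  x = (-7 - (4)·0.1000 - (4)·0.6636) / (12) = -0.8379
  y = (-1 - (2)·-0.8379 - (1)·0.6636) / (5) = 0.0024
  z = (12 - (-4)·-0.8379 - (-3)·0.0024) / (11) = 0.7869
Residual b − A·x = (-0.1024, -0.1231, -0.0003); ∞-norm = 0.1231

0.1231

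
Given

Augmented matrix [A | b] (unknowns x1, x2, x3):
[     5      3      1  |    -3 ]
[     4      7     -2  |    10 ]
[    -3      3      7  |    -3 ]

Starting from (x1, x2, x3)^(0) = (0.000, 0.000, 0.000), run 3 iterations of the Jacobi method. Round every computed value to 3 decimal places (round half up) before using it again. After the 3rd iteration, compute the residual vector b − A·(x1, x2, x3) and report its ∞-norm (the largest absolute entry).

Iteration 1:
  x1 = (-3 - (3)·0.000 - (1)·0.000) / (5) = -0.600
  x2 = (10 - (4)·0.000 - (-2)·0.000) / (7) = 1.429
  x3 = (-3 - (-3)·0.000 - (3)·0.000) / (7) = -0.429
Iteration 2:
  x1 = (-3 - (3)·1.429 - (1)·-0.429) / (5) = -1.372
  x2 = (10 - (4)·-0.600 - (-2)·-0.429) / (7) = 1.649
  x3 = (-3 - (-3)·-0.600 - (3)·1.429) / (7) = -1.298
Iteration 3:
  x1 = (-3 - (3)·1.649 - (1)·-1.298) / (5) = -1.330
  x2 = (10 - (4)·-1.372 - (-2)·-1.298) / (7) = 1.842
  x3 = (-3 - (-3)·-1.372 - (3)·1.649) / (7) = -1.723
Residual b − A·x = (-0.153, -1.020, -0.455); ∞-norm = 1.020

1.020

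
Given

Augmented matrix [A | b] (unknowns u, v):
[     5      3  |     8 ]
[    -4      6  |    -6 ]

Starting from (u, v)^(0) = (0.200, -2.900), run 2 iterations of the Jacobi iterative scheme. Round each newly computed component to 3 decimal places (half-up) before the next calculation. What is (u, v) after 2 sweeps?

(2.120, 1.227)

Iteration 1:
  u = (8 - (3)·-2.900) / (5) = 3.340
  v = (-6 - (-4)·0.200) / (6) = -0.867
Iteration 2:
  u = (8 - (3)·-0.867) / (5) = 2.120
  v = (-6 - (-4)·3.340) / (6) = 1.227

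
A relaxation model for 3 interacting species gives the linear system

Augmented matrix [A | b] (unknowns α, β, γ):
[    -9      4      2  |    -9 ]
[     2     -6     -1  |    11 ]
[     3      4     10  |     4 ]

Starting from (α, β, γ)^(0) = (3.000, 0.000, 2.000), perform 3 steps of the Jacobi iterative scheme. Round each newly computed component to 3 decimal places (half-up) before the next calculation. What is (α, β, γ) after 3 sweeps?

(0.532, -1.782, 0.797)

Iteration 1:
  α = (-9 - (4)·0.000 - (2)·2.000) / (-9) = 1.444
  β = (11 - (2)·3.000 - (-1)·2.000) / (-6) = -1.167
  γ = (4 - (3)·3.000 - (4)·0.000) / (10) = -0.500
Iteration 2:
  α = (-9 - (4)·-1.167 - (2)·-0.500) / (-9) = 0.370
  β = (11 - (2)·1.444 - (-1)·-0.500) / (-6) = -1.269
  γ = (4 - (3)·1.444 - (4)·-1.167) / (10) = 0.434
Iteration 3:
  α = (-9 - (4)·-1.269 - (2)·0.434) / (-9) = 0.532
  β = (11 - (2)·0.370 - (-1)·0.434) / (-6) = -1.782
  γ = (4 - (3)·0.370 - (4)·-1.269) / (10) = 0.797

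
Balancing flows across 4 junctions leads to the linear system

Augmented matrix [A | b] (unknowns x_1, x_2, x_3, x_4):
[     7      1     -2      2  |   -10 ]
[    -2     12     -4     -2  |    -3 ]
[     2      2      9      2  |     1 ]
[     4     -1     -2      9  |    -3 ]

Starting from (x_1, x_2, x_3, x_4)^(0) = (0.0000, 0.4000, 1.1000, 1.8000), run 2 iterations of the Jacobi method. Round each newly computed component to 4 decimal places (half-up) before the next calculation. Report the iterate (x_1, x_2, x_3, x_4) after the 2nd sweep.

(-1.5834, -0.6643, 0.4030, 0.3782)

Iteration 1:
  x_1 = (-10 - (1)·0.4000 - (-2)·1.1000 - (2)·1.8000) / (7) = -1.6857
  x_2 = (-3 - (-2)·0.0000 - (-4)·1.1000 - (-2)·1.8000) / (12) = 0.4167
  x_3 = (1 - (2)·0.0000 - (2)·0.4000 - (2)·1.8000) / (9) = -0.3778
  x_4 = (-3 - (4)·0.0000 - (-1)·0.4000 - (-2)·1.1000) / (9) = -0.0444
Iteration 2:
  x_1 = (-10 - (1)·0.4167 - (-2)·-0.3778 - (2)·-0.0444) / (7) = -1.5834
  x_2 = (-3 - (-2)·-1.6857 - (-4)·-0.3778 - (-2)·-0.0444) / (12) = -0.6643
  x_3 = (1 - (2)·-1.6857 - (2)·0.4167 - (2)·-0.0444) / (9) = 0.4030
  x_4 = (-3 - (4)·-1.6857 - (-1)·0.4167 - (-2)·-0.3778) / (9) = 0.3782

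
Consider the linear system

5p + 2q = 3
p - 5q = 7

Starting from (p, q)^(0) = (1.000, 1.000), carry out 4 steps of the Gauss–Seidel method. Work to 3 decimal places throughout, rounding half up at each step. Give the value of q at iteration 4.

Iteration 1:
  p = (3 - (2)·1.000) / (5) = 0.200
  q = (7 - (1)·0.200) / (-5) = -1.360
Iteration 2:
  p = (3 - (2)·-1.360) / (5) = 1.144
  q = (7 - (1)·1.144) / (-5) = -1.171
Iteration 3:
  p = (3 - (2)·-1.171) / (5) = 1.068
  q = (7 - (1)·1.068) / (-5) = -1.186
Iteration 4:
  p = (3 - (2)·-1.186) / (5) = 1.074
  q = (7 - (1)·1.074) / (-5) = -1.185

-1.185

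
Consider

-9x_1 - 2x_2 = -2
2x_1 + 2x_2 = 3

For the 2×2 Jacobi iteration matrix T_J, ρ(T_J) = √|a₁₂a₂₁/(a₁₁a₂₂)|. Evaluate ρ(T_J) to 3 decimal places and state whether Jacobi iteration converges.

0.471

a₁₂a₂₁/(a₁₁a₂₂) = (-2)·(2) / ((-9)·(2)) = 0.222222
ρ = √|0.222222| = √0.222222 = 0.471
ρ < 1, so Jacobi converges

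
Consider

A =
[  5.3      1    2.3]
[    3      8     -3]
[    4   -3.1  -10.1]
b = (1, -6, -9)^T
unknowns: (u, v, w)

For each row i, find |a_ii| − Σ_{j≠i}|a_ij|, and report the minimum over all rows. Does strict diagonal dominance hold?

row 1: |5.3| − (1+2.3) = 2
row 2: |8| − (3+3) = 2
row 3: |-10.1| − (4+3.1) = 3
minimum over rows = 2 → strictly diagonally dominant (convergence guaranteed)

2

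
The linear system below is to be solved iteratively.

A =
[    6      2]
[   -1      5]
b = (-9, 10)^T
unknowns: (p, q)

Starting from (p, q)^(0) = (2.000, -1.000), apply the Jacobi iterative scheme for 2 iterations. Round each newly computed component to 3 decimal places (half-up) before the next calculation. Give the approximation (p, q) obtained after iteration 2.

(-2.300, 1.767)

Iteration 1:
  p = (-9 - (2)·-1.000) / (6) = -1.167
  q = (10 - (-1)·2.000) / (5) = 2.400
Iteration 2:
  p = (-9 - (2)·2.400) / (6) = -2.300
  q = (10 - (-1)·-1.167) / (5) = 1.767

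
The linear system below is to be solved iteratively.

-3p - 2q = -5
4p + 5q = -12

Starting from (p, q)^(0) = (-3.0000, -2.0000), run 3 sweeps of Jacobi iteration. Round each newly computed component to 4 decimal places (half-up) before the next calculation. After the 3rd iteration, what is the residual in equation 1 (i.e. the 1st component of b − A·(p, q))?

Iteration 1:
  p = (-5 - (-2)·-2.0000) / (-3) = 3.0000
  q = (-12 - (4)·-3.0000) / (5) = 0.0000
Iteration 2:
  p = (-5 - (-2)·0.0000) / (-3) = 1.6667
  q = (-12 - (4)·3.0000) / (5) = -4.8000
Iteration 3:
  p = (-5 - (-2)·-4.8000) / (-3) = 4.8667
  q = (-12 - (4)·1.6667) / (5) = -3.7334
Residual b − A·x = (2.1333, -12.7998)

2.1333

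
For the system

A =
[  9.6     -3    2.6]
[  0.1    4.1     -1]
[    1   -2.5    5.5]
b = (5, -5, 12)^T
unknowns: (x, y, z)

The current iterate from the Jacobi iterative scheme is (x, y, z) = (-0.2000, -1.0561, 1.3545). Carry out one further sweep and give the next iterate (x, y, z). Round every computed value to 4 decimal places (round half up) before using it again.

One sweep:
  x = (5 - (-3)·-1.0561 - (2.6)·1.3545) / (9.6) = -0.1760
  y = (-5 - (0.1)·-0.2000 - (-1)·1.3545) / (4.1) = -0.8843
  z = (12 - (1)·-0.2000 - (-2.5)·-1.0561) / (5.5) = 1.7381

(-0.1760, -0.8843, 1.7381)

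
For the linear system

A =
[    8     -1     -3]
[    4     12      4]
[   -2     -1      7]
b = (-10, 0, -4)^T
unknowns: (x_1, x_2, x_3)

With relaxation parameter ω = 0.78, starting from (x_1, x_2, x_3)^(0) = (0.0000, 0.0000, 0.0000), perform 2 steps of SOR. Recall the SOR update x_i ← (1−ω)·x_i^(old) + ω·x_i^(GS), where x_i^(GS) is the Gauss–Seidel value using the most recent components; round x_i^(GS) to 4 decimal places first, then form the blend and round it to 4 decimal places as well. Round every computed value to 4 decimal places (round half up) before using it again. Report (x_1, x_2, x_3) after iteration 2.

Iteration 1:
  x_1: GS value = (-10 - (-1)·0.0000 - (-3)·0.0000) / (8) = -1.2500;  x_1 ← (1−ω)·0.0000 + ω·-1.2500 = -0.9750
  x_2: GS value = (0 - (4)·-0.9750 - (4)·0.0000) / (12) = 0.3250;  x_2 ← (1−ω)·0.0000 + ω·0.3250 = 0.2535
  x_3: GS value = (-4 - (-2)·-0.9750 - (-1)·0.2535) / (7) = -0.8138;  x_3 ← (1−ω)·0.0000 + ω·-0.8138 = -0.6348
Iteration 2:
  x_1: GS value = (-10 - (-1)·0.2535 - (-3)·-0.6348) / (8) = -1.4564;  x_1 ← (1−ω)·-0.9750 + ω·-1.4564 = -1.3505
  x_2: GS value = (0 - (4)·-1.3505 - (4)·-0.6348) / (12) = 0.6618;  x_2 ← (1−ω)·0.2535 + ω·0.6618 = 0.5720
  x_3: GS value = (-4 - (-2)·-1.3505 - (-1)·0.5720) / (7) = -0.8756;  x_3 ← (1−ω)·-0.6348 + ω·-0.8756 = -0.8226

(-1.3505, 0.5720, -0.8226)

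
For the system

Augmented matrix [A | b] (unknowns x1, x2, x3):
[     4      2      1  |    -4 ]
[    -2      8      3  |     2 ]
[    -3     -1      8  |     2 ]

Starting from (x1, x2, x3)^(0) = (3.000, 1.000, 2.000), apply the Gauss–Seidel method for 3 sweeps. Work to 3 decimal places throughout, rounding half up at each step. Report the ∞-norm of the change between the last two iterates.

0.898

Iteration 1:
  x1 = (-4 - (2)·1.000 - (1)·2.000) / (4) = -2.000
  x2 = (2 - (-2)·-2.000 - (3)·2.000) / (8) = -1.000
  x3 = (2 - (-3)·-2.000 - (-1)·-1.000) / (8) = -0.625
Iteration 2:
  x1 = (-4 - (2)·-1.000 - (1)·-0.625) / (4) = -0.344
  x2 = (2 - (-2)·-0.344 - (3)·-0.625) / (8) = 0.398
  x3 = (2 - (-3)·-0.344 - (-1)·0.398) / (8) = 0.171
Iteration 3:
  x1 = (-4 - (2)·0.398 - (1)·0.171) / (4) = -1.242
  x2 = (2 - (-2)·-1.242 - (3)·0.171) / (8) = -0.125
  x3 = (2 - (-3)·-1.242 - (-1)·-0.125) / (8) = -0.231
Change: (-0.898, -0.523, -0.402) → max |·| = 0.898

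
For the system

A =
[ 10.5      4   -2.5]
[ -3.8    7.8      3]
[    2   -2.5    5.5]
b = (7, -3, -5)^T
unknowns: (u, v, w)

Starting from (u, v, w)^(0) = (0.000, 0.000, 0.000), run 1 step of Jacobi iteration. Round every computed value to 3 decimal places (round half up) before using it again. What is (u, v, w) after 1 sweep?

Iteration 1:
  u = (7 - (4)·0.000 - (-2.5)·0.000) / (10.5) = 0.667
  v = (-3 - (-3.8)·0.000 - (3)·0.000) / (7.8) = -0.385
  w = (-5 - (2)·0.000 - (-2.5)·0.000) / (5.5) = -0.909

(0.667, -0.385, -0.909)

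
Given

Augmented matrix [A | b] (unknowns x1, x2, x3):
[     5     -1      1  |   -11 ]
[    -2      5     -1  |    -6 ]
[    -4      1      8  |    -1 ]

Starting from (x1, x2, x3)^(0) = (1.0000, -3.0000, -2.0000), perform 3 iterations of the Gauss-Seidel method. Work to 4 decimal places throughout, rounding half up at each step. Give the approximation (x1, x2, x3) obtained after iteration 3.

Iteration 1:
  x1 = (-11 - (-1)·-3.0000 - (1)·-2.0000) / (5) = -2.4000
  x2 = (-6 - (-2)·-2.4000 - (-1)·-2.0000) / (5) = -2.5600
  x3 = (-1 - (-4)·-2.4000 - (1)·-2.5600) / (8) = -1.0050
Iteration 2:
  x1 = (-11 - (-1)·-2.5600 - (1)·-1.0050) / (5) = -2.5110
  x2 = (-6 - (-2)·-2.5110 - (-1)·-1.0050) / (5) = -2.4054
  x3 = (-1 - (-4)·-2.5110 - (1)·-2.4054) / (8) = -1.0798
Iteration 3:
  x1 = (-11 - (-1)·-2.4054 - (1)·-1.0798) / (5) = -2.4651
  x2 = (-6 - (-2)·-2.4651 - (-1)·-1.0798) / (5) = -2.4020
  x3 = (-1 - (-4)·-2.4651 - (1)·-2.4020) / (8) = -1.0573

(-2.4651, -2.4020, -1.0573)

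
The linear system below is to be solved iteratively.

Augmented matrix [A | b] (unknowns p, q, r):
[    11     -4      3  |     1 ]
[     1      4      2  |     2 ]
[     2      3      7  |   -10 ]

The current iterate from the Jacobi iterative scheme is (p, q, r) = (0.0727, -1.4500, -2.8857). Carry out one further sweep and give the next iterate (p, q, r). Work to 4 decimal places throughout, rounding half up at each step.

One sweep:
  p = (1 - (-4)·-1.4500 - (3)·-2.8857) / (11) = 0.3506
  q = (2 - (1)·0.0727 - (2)·-2.8857) / (4) = 1.9247
  r = (-10 - (2)·0.0727 - (3)·-1.4500) / (7) = -0.8279

(0.3506, 1.9247, -0.8279)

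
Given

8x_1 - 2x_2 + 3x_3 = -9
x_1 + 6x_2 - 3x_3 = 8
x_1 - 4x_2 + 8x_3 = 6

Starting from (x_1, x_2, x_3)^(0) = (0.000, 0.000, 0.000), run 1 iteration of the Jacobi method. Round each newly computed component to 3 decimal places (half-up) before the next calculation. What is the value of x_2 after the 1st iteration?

1.333

Iteration 1:
  x_1 = (-9 - (-2)·0.000 - (3)·0.000) / (8) = -1.125
  x_2 = (8 - (1)·0.000 - (-3)·0.000) / (6) = 1.333
  x_3 = (6 - (1)·0.000 - (-4)·0.000) / (8) = 0.750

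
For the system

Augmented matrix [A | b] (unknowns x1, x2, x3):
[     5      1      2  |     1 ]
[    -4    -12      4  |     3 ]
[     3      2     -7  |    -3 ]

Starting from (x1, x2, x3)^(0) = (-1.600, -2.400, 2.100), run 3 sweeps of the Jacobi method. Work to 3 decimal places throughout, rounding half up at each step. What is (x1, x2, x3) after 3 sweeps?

Iteration 1:
  x1 = (1 - (1)·-2.400 - (2)·2.100) / (5) = -0.160
  x2 = (3 - (-4)·-1.600 - (4)·2.100) / (-12) = 0.983
  x3 = (-3 - (3)·-1.600 - (2)·-2.400) / (-7) = -0.943
Iteration 2:
  x1 = (1 - (1)·0.983 - (2)·-0.943) / (5) = 0.381
  x2 = (3 - (-4)·-0.160 - (4)·-0.943) / (-12) = -0.511
  x3 = (-3 - (3)·-0.160 - (2)·0.983) / (-7) = 0.641
Iteration 3:
  x1 = (1 - (1)·-0.511 - (2)·0.641) / (5) = 0.046
  x2 = (3 - (-4)·0.381 - (4)·0.641) / (-12) = -0.163
  x3 = (-3 - (3)·0.381 - (2)·-0.511) / (-7) = 0.446

(0.046, -0.163, 0.446)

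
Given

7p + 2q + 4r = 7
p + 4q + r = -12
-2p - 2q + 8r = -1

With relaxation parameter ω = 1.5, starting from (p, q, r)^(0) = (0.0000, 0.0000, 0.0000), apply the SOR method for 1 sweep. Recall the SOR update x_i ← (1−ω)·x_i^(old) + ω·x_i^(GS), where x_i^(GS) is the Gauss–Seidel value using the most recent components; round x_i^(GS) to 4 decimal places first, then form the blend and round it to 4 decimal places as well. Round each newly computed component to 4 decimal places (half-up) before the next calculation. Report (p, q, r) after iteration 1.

Iteration 1:
  p: GS value = (7 - (2)·0.0000 - (4)·0.0000) / (7) = 1.0000;  p ← (1−ω)·0.0000 + ω·1.0000 = 1.5000
  q: GS value = (-12 - (1)·1.5000 - (1)·0.0000) / (4) = -3.3750;  q ← (1−ω)·0.0000 + ω·-3.3750 = -5.0625
  r: GS value = (-1 - (-2)·1.5000 - (-2)·-5.0625) / (8) = -1.0156;  r ← (1−ω)·0.0000 + ω·-1.0156 = -1.5234

(1.5000, -5.0625, -1.5234)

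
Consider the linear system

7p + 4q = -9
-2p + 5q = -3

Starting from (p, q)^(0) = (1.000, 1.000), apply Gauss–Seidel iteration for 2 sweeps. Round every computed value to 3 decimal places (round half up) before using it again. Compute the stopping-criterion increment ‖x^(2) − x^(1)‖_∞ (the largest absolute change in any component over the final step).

Iteration 1:
  p = (-9 - (4)·1.000) / (7) = -1.857
  q = (-3 - (-2)·-1.857) / (5) = -1.343
Iteration 2:
  p = (-9 - (4)·-1.343) / (7) = -0.518
  q = (-3 - (-2)·-0.518) / (5) = -0.807
Change: (1.339, 0.536) → max |·| = 1.339

1.339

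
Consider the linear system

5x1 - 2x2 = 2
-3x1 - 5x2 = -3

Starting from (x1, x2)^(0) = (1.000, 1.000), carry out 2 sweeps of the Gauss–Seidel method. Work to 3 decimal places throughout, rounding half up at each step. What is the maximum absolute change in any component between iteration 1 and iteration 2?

0.352

Iteration 1:
  x1 = (2 - (-2)·1.000) / (5) = 0.800
  x2 = (-3 - (-3)·0.800) / (-5) = 0.120
Iteration 2:
  x1 = (2 - (-2)·0.120) / (5) = 0.448
  x2 = (-3 - (-3)·0.448) / (-5) = 0.331
Change: (-0.352, 0.211) → max |·| = 0.352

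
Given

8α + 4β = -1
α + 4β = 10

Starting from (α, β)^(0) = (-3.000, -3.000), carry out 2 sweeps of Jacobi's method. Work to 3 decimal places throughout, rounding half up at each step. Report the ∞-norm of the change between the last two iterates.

Iteration 1:
  α = (-1 - (4)·-3.000) / (8) = 1.375
  β = (10 - (1)·-3.000) / (4) = 3.250
Iteration 2:
  α = (-1 - (4)·3.250) / (8) = -1.750
  β = (10 - (1)·1.375) / (4) = 2.156
Change: (-3.125, -1.094) → max |·| = 3.125

3.125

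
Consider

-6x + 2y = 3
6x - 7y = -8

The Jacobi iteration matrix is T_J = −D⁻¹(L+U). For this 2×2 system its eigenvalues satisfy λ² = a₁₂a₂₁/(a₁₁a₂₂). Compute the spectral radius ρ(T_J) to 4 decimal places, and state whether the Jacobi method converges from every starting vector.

0.5345

a₁₂a₂₁/(a₁₁a₂₂) = (2)·(6) / ((-6)·(-7)) = 0.285714
ρ = √|0.285714| = √0.285714 = 0.5345
ρ < 1, so Jacobi converges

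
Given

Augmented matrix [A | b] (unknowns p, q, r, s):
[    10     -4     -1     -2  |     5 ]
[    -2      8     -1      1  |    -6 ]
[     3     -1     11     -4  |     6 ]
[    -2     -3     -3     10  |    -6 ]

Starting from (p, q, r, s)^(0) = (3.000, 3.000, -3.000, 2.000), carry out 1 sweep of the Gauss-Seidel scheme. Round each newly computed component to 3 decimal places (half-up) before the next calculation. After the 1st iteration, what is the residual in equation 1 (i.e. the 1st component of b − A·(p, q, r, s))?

Iteration 1:
  p = (5 - (-4)·3.000 - (-1)·-3.000 - (-2)·2.000) / (10) = 1.800
  q = (-6 - (-2)·1.800 - (-1)·-3.000 - (1)·2.000) / (8) = -0.925
  r = (6 - (3)·1.800 - (-1)·-0.925 - (-4)·2.000) / (11) = 0.698
  s = (-6 - (-2)·1.800 - (-3)·-0.925 - (-3)·0.698) / (10) = -0.308
Residual b − A·x = (-16.618, 6.006, -9.235, -0.001)

-16.618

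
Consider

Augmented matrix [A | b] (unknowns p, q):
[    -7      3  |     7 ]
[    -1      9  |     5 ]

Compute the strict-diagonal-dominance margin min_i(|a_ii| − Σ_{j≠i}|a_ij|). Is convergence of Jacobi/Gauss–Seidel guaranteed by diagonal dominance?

row 1: |-7| − (3) = 4
row 2: |9| − (1) = 8
minimum over rows = 4 → strictly diagonally dominant (convergence guaranteed)

4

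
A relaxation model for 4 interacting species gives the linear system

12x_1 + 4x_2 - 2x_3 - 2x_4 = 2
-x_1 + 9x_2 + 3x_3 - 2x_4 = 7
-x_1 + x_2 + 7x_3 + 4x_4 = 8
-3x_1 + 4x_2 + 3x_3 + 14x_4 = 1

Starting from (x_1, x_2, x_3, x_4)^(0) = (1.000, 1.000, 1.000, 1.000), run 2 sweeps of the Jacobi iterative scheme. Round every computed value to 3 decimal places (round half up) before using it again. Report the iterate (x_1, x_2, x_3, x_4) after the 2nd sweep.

(-0.033, 0.558, 1.178, -0.237)

Iteration 1:
  x_1 = (2 - (4)·1.000 - (-2)·1.000 - (-2)·1.000) / (12) = 0.167
  x_2 = (7 - (-1)·1.000 - (3)·1.000 - (-2)·1.000) / (9) = 0.778
  x_3 = (8 - (-1)·1.000 - (1)·1.000 - (4)·1.000) / (7) = 0.571
  x_4 = (1 - (-3)·1.000 - (4)·1.000 - (3)·1.000) / (14) = -0.214
Iteration 2:
  x_1 = (2 - (4)·0.778 - (-2)·0.571 - (-2)·-0.214) / (12) = -0.033
  x_2 = (7 - (-1)·0.167 - (3)·0.571 - (-2)·-0.214) / (9) = 0.558
  x_3 = (8 - (-1)·0.167 - (1)·0.778 - (4)·-0.214) / (7) = 1.178
  x_4 = (1 - (-3)·0.167 - (4)·0.778 - (3)·0.571) / (14) = -0.237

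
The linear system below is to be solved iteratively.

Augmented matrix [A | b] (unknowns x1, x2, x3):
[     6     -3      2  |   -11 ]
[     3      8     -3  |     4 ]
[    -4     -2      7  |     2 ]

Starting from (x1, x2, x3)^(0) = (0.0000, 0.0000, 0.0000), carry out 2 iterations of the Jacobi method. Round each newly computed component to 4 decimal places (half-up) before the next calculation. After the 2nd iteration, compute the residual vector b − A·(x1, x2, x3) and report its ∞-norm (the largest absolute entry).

Iteration 1:
  x1 = (-11 - (-3)·0.0000 - (2)·0.0000) / (6) = -1.8333
  x2 = (4 - (3)·0.0000 - (-3)·0.0000) / (8) = 0.5000
  x3 = (2 - (-4)·0.0000 - (-2)·0.0000) / (7) = 0.2857
Iteration 2:
  x1 = (-11 - (-3)·0.5000 - (2)·0.2857) / (6) = -1.6786
  x2 = (4 - (3)·-1.8333 - (-3)·0.2857) / (8) = 1.2946
  x3 = (2 - (-4)·-1.8333 - (-2)·0.5000) / (7) = -0.6190
Residual b − A·x = (4.1934, -3.1780, 2.2078); ∞-norm = 4.1934

4.1934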